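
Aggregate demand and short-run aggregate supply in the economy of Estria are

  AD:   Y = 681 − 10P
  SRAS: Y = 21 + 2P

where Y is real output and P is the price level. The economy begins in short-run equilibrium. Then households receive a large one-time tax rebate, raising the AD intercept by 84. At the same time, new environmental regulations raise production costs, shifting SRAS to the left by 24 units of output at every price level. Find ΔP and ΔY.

ΔP = +9, ΔY = -6

After both shocks: AD is Y = 765 − 10P and SRAS is Y = 2P − 3.
Setting them equal: 768 = 12P, so P = 64.
Y = 765 − 10·64 = 125.
Initially P = 55, Y = 131, so ΔP = +9 and ΔY = -6.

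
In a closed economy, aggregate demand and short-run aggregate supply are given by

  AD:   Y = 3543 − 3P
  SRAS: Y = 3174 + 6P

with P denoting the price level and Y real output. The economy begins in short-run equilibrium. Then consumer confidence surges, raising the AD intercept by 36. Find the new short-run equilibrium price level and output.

This is a positive demand shock: AD shifts right.
New AD: Y = 3579 − 3P.
Set AD = SRAS: 3579 − 3P = 3174 + 6P, so 405 = 9P and P = 45.
Y = 3579 − 3·45 = 3444.

P = 45, Y = 3444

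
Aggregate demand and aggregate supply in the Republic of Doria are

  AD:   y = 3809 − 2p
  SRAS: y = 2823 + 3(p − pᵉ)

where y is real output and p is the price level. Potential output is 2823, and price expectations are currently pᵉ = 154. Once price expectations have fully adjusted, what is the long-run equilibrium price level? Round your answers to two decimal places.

Short run: with pᵉ = 154, SRAS is y = 2361 + 3p. Setting AD = SRAS gives 1448 = 5p, so p = 289.60 and y = 3809 − 2p = 3229.80.
Output 3229.80 is above potential 2823, so over time expected prices rise and SRAS shifts left until y returns to 2823.
Long run: y = 2823 on the AD curve gives 2823 = 3809 − 2p, so p = 493.00.

Long-run p = 493.00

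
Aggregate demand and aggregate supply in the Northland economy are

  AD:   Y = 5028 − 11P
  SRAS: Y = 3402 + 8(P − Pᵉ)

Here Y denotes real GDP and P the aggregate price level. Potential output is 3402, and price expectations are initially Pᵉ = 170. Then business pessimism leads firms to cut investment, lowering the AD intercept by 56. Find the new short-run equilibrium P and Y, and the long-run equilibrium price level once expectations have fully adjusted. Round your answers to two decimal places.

AD shifts left: new AD is Y = 4972 − 11P. With Pᵉ = 170, SRAS is Y = 2042 + 8P.
Short run: 4972 − 11P = 2042 + 8P gives 2930 = 19P, so P = 154.21 and Y = 4972 − 11P = 3275.68.
Y = 3275.68 is below potential 3402; expectations adjust and SRAS shifts right until Y = 3402.
Long run: on the new AD curve, 3402 = 4972 − 11P gives P = 142.73.

Short run: P = 154.21, Y = 3275.68. Long run: P = 142.73.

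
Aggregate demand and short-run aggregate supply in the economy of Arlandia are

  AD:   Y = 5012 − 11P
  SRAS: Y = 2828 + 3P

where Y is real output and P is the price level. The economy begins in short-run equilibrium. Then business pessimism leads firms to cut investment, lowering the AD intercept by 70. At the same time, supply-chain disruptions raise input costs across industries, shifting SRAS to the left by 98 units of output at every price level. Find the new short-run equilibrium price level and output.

P = 158, Y = 3204

After both shocks: AD is Y = 4942 − 11P and SRAS is Y = 2730 + 3P.
Setting them equal: 2212 = 14P, so P = 158.
Y = 4942 − 11·158 = 3204.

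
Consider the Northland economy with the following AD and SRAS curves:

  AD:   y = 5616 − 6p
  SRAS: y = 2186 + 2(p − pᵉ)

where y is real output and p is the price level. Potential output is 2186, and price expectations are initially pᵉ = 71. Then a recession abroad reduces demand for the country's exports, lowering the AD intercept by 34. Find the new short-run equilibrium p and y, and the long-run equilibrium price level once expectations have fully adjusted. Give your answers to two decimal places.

AD shifts left: new AD is y = 5582 − 6p. With pᵉ = 71, SRAS is y = 2044 + 2p.
Short run: 5582 − 6p = 2044 + 2p gives 3538 = 8p, so p = 442.25 and y = 5582 − 6p = 2928.50.
y = 2928.50 is above potential 2186; expectations adjust and SRAS shifts left until y = 2186.
Long run: on the new AD curve, 2186 = 5582 − 6p gives p = 566.00.

Short run: p = 442.25, y = 2928.50. Long run: p = 566.00.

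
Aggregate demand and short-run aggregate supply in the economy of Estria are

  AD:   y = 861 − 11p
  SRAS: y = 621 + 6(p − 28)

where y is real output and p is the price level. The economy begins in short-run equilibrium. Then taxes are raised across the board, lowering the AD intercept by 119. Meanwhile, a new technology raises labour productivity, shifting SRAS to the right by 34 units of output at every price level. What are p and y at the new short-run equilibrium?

p = 15, y = 577

After both shocks: AD is y = 742 − 11p and SRAS is y = 487 + 6p.
Setting them equal: 255 = 17p, so p = 15.
y = 742 − 11·15 = 577.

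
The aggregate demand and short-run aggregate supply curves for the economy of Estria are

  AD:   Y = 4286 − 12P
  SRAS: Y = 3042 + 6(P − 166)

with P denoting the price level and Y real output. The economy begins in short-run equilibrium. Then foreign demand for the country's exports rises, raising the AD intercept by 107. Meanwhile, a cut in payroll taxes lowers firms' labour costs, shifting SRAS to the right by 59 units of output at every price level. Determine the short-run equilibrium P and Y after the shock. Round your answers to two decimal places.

After both shocks: AD is Y = 4393 − 12P and SRAS is Y = 2105 + 6P.
Setting them equal: 2288 = 18P, so P = 127.11.
Substituting into AD, Y = 2867.67.

P = 127.11, Y = 2867.67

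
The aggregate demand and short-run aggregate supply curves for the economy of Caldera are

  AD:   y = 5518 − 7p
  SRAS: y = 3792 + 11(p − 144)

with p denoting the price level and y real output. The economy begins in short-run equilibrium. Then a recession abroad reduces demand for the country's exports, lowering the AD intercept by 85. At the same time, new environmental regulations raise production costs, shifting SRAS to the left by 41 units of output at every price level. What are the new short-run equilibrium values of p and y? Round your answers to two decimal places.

After both shocks: AD is y = 5433 − 7p and SRAS is y = 2167 + 11p.
Setting them equal: 3266 = 18p, so p = 181.44.
Substituting into AD, y = 4162.89.

p = 181.44, y = 4162.89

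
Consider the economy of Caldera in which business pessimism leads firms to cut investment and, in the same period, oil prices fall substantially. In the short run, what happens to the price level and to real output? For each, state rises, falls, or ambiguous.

The first event is a negative demand shock: AD shifts left, which by itself pushes P down and Y down.
The second is a favourable supply shock: SRAS shifts right, which by itself pushes P down and Y up.
Both shocks push P down, so P falls. The two shocks push Y in opposite directions, so the effect on Y is ambiguous.

Price level: falls; output: ambiguous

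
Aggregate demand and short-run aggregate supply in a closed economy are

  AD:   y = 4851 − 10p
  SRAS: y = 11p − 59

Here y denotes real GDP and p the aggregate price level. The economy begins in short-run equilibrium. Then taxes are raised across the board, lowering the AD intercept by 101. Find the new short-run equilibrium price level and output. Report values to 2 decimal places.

This is a negative demand shock: AD shifts left.
New AD: y = 4750 − 10p.
Set AD = SRAS: 4750 − 10p = 11p − 59, so 4809 = 21p and p = 229.00.
Substituting into AD, y = 2460.00.

p = 229.00, y = 2460.00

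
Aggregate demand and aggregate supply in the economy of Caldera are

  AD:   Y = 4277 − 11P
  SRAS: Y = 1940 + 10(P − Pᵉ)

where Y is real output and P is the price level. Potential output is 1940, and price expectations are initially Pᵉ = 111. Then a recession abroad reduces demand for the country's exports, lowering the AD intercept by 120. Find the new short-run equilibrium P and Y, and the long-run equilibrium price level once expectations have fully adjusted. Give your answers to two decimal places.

Short run: P = 158.43, Y = 2414.29. Long run: P = 201.55.

AD shifts left: new AD is Y = 4157 − 11P. With Pᵉ = 111, SRAS is Y = 830 + 10P.
Short run: 4157 − 11P = 830 + 10P gives 3327 = 21P, so P = 158.43 and Y = 4157 − 11P = 2414.29.
Y = 2414.29 is above potential 1940; expectations adjust and SRAS shifts left until Y = 1940.
Long run: on the new AD curve, 1940 = 4157 − 11P gives P = 201.55.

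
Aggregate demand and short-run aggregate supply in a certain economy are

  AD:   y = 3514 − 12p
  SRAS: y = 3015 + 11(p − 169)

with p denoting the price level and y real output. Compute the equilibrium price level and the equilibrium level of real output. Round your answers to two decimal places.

Write SRAS as y = 3015 + 11p − 1859 = 1156 + 11p.
Set AD = SRAS: 3514 − 12p = 1156 + 11p, so 2358 = 23p and p = 102.52.
Substituting into AD, y = 3514 − 12p = 2283.74.

p = 102.52, y = 2283.74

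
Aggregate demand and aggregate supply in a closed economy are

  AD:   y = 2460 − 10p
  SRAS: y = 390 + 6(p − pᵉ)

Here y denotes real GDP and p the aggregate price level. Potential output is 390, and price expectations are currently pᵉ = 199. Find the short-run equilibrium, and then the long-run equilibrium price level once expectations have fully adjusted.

Short run: p = 204, y = 420. Long run: p = 207.

Short run: with pᵉ = 199, SRAS is y = 6p − 804. Setting AD = SRAS gives 3264 = 16p, so p = 204 and y = 2460 − 10·204 = 420.
Output 420 is above potential 390, so over time expected prices rise and SRAS shifts left until y returns to 390.
Long run: y = 390 on the AD curve gives 390 = 2460 − 10p, so p = 207.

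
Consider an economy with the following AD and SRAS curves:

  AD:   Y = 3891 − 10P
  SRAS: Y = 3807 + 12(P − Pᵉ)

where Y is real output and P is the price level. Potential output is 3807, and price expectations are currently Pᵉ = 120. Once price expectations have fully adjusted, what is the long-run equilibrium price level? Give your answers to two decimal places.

Long-run P = 8.40

Short run: with Pᵉ = 120, SRAS is Y = 2367 + 12P. Setting AD = SRAS gives 1524 = 22P, so P = 69.27 and Y = 3891 − 10P = 3198.27.
Output 3198.27 is below potential 3807, so over time expected prices fall and SRAS shifts right until Y returns to 3807.
Long run: Y = 3807 on the AD curve gives 3807 = 3891 − 10P, so P = 8.40.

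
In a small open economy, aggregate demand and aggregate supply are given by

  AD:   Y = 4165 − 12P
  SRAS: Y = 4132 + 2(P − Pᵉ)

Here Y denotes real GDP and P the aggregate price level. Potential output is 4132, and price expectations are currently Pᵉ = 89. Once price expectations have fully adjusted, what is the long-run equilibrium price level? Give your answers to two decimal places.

Short run: with Pᵉ = 89, SRAS is Y = 3954 + 2P. Setting AD = SRAS gives 211 = 14P, so P = 15.07 and Y = 4165 − 12P = 3984.14.
Output 3984.14 is below potential 4132, so over time expected prices fall and SRAS shifts right until Y returns to 4132.
Long run: Y = 4132 on the AD curve gives 4132 = 4165 − 12P, so P = 2.75.

Long-run P = 2.75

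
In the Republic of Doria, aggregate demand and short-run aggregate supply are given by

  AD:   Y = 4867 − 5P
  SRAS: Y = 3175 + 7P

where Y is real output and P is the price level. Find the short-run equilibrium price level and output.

Set AD = SRAS: 4867 − 5P = 3175 + 7P, so 1692 = 12P and P = 141.
Then Y = 4867 − 5·141 = 4162.

P = 141, Y = 4162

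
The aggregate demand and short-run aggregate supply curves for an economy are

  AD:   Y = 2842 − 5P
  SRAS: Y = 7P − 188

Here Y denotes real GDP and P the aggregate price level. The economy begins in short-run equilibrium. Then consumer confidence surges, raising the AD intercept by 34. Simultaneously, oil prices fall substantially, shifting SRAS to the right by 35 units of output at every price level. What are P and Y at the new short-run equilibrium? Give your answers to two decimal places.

After both shocks: AD is Y = 2876 − 5P and SRAS is Y = 7P − 153.
Setting them equal: 3029 = 12P, so P = 252.42.
Substituting into AD, Y = 1613.92.

P = 252.42, Y = 1613.92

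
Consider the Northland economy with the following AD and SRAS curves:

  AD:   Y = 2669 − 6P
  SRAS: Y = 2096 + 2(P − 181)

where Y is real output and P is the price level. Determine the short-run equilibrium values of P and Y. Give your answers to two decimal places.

Write SRAS as Y = 2096 + 2P − 362 = 1734 + 2P.
Set AD = SRAS: 2669 − 6P = 1734 + 2P, so 935 = 8P and P = 116.88.
Substituting into AD, Y = 2669 − 6P = 1967.75.

P = 116.88, Y = 1967.75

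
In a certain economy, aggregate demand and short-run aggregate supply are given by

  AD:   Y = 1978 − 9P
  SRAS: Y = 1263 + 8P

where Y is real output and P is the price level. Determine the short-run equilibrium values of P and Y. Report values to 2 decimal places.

Set AD = SRAS: 1978 − 9P = 1263 + 8P, so 715 = 17P and P = 42.06.
Substituting into AD, Y = 1978 − 9P = 1599.47.

P = 42.06, Y = 1599.47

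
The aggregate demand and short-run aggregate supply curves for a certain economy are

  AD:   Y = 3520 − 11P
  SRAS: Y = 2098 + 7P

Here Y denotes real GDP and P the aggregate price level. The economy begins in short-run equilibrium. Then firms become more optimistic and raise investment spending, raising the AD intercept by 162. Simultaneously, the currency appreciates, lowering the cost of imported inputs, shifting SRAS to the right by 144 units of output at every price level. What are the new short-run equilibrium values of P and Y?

After both shocks: AD is Y = 3682 − 11P and SRAS is Y = 2242 + 7P.
Setting them equal: 1440 = 18P, so P = 80.
Y = 3682 − 11·80 = 2802.

P = 80, Y = 2802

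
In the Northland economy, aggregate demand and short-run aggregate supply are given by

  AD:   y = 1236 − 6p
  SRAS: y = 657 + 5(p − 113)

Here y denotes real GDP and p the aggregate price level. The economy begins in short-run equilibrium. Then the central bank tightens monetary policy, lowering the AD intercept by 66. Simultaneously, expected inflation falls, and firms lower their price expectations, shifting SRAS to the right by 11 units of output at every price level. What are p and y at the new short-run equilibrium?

After both shocks: AD is y = 1170 − 6p and SRAS is y = 103 + 5p.
Setting them equal: 1067 = 11p, so p = 97.
y = 1170 − 6·97 = 588.

p = 97, y = 588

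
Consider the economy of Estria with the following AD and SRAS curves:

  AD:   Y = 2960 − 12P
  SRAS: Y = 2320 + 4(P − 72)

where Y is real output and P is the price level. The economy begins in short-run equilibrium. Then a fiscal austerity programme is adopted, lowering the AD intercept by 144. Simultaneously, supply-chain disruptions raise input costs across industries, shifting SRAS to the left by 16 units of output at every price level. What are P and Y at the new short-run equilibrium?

After both shocks: AD is Y = 2816 − 12P and SRAS is Y = 2016 + 4P.
Setting them equal: 800 = 16P, so P = 50.
Y = 2816 − 12·50 = 2216.

P = 50, Y = 2216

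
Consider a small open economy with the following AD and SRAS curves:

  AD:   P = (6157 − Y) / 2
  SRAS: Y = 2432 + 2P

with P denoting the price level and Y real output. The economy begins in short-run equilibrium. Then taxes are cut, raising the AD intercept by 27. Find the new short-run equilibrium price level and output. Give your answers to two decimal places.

This is a positive demand shock: AD shifts right.
New AD: Y = 6184 − 2P.
Set AD = SRAS: 6184 − 2P = 2432 + 2P, so 3752 = 4P and P = 938.00.
Substituting into AD, Y = 4308.00.

P = 938.00, Y = 4308.00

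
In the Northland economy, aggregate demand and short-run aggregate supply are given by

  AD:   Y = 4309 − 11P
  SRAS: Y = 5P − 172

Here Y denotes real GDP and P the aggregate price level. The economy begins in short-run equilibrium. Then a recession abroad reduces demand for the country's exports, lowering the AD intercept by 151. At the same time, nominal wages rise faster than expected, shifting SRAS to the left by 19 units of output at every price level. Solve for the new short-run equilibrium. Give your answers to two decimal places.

After both shocks: AD is Y = 4158 − 11P and SRAS is Y = 5P − 191.
Setting them equal: 4349 = 16P, so P = 271.81.
Substituting into AD, Y = 1168.06.

P = 271.81, Y = 1168.06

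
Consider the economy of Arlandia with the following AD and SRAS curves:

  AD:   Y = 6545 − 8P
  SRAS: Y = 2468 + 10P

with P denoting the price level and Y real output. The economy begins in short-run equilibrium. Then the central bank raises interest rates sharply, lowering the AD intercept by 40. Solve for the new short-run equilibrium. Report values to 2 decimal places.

This is a negative demand shock: AD shifts left.
New AD: Y = 6505 − 8P.
Set AD = SRAS: 6505 − 8P = 2468 + 10P, so 4037 = 18P and P = 224.28.
Substituting into AD, Y = 4710.78.

P = 224.28, Y = 4710.78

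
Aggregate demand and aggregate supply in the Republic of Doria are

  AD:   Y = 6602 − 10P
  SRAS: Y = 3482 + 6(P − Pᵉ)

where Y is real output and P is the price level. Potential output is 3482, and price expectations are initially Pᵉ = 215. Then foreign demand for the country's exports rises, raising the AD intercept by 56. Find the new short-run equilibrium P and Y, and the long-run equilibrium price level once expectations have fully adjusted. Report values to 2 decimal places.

Short run: P = 279.13, Y = 3866.75. Long run: P = 317.60.

AD shifts right: new AD is Y = 6658 − 10P. With Pᵉ = 215, SRAS is Y = 2192 + 6P.
Short run: 6658 − 10P = 2192 + 6P gives 4466 = 16P, so P = 279.13 and Y = 6658 − 10P = 3866.75.
Y = 3866.75 is above potential 3482; expectations adjust and SRAS shifts left until Y = 3482.
Long run: on the new AD curve, 3482 = 6658 − 10P gives P = 317.60.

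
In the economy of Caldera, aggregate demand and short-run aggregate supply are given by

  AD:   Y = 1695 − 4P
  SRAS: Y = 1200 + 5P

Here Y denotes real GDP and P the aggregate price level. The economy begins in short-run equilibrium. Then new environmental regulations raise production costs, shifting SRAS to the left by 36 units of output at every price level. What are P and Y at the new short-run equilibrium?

P = 59, Y = 1459

This is a negative supply shock: SRAS shifts left.
New SRAS: Y = 1164 + 5P.
Set AD = SRAS: 1695 − 4P = 1164 + 5P, so 531 = 9P and P = 59.
Y = 1695 − 4·59 = 1459.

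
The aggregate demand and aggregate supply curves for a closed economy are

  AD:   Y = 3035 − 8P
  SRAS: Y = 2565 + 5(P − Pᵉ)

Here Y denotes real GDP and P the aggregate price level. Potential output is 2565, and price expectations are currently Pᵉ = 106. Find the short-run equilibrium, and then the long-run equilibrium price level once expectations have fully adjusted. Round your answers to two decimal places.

Short run: with Pᵉ = 106, SRAS is Y = 2035 + 5P. Setting AD = SRAS gives 1000 = 13P, so P = 76.92 and Y = 3035 − 8P = 2419.62.
Output 2419.62 is below potential 2565, so over time expected prices fall and SRAS shifts right until Y returns to 2565.
Long run: Y = 2565 on the AD curve gives 2565 = 3035 − 8P, so P = 58.75.

Short run: P = 76.92, Y = 2419.62. Long run: P = 58.75.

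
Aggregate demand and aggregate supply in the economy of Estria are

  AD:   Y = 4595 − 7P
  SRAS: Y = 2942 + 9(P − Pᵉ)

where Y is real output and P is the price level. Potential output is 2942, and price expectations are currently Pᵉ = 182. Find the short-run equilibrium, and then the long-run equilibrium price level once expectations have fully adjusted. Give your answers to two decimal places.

Short run: with Pᵉ = 182, SRAS is Y = 1304 + 9P. Setting AD = SRAS gives 3291 = 16P, so P = 205.69 and Y = 4595 − 7P = 3155.19.
Output 3155.19 is above potential 2942, so over time expected prices rise and SRAS shifts left until Y returns to 2942.
Long run: Y = 2942 on the AD curve gives 2942 = 4595 − 7P, so P = 236.14.

Short run: P = 205.69, Y = 3155.19. Long run: P = 236.14.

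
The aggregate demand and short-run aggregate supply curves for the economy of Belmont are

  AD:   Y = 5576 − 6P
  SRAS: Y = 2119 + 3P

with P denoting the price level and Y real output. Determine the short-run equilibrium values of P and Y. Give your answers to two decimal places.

Set AD = SRAS: 5576 − 6P = 2119 + 3P, so 3457 = 9P and P = 384.11.
Substituting into AD, Y = 5576 − 6P = 3271.33.

P = 384.11, Y = 3271.33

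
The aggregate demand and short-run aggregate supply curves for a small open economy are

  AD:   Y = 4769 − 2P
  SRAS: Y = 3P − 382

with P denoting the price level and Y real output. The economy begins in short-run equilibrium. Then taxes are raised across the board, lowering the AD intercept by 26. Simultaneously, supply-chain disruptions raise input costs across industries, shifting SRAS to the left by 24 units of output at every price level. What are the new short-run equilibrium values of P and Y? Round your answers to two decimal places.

After both shocks: AD is Y = 4743 − 2P and SRAS is Y = 3P − 406.
Setting them equal: 5149 = 5P, so P = 1029.80.
Substituting into AD, Y = 2683.40.

P = 1029.80, Y = 2683.40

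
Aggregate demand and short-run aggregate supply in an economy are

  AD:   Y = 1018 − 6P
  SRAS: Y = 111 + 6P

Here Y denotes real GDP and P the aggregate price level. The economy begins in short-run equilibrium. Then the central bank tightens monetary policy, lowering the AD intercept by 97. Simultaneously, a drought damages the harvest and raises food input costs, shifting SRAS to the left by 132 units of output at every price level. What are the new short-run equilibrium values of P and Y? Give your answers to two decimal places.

After both shocks: AD is Y = 921 − 6P and SRAS is Y = 6P − 21.
Setting them equal: 942 = 12P, so P = 78.50.
Substituting into AD, Y = 450.00.

P = 78.50, Y = 450.00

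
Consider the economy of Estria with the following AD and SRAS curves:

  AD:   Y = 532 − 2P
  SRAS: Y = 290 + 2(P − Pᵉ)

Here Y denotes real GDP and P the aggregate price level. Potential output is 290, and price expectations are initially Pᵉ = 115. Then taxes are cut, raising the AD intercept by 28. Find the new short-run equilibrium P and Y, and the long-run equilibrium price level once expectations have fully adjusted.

AD shifts right: new AD is Y = 560 − 2P. With Pᵉ = 115, SRAS is Y = 60 + 2P.
Short run: 560 − 2P = 60 + 2P gives 500 = 4P, so P = 125 and Y = 560 − 2·125 = 310.
Y = 310 is above potential 290; expectations adjust and SRAS shifts left until Y = 290.
Long run: on the new AD curve, 290 = 560 − 2P gives P = 135.

Short run: P = 125, Y = 310. Long run: P = 135.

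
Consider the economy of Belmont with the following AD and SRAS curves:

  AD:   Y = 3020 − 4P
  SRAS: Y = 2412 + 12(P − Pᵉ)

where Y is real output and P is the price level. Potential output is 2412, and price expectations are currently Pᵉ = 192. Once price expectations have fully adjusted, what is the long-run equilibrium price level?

Short run: with Pᵉ = 192, SRAS is Y = 108 + 12P. Setting AD = SRAS gives 2912 = 16P, so P = 182 and Y = 3020 − 4·182 = 2292.
Output 2292 is below potential 2412, so over time expected prices fall and SRAS shifts right until Y returns to 2412.
Long run: Y = 2412 on the AD curve gives 2412 = 3020 − 4P, so P = 152.

Long-run P = 152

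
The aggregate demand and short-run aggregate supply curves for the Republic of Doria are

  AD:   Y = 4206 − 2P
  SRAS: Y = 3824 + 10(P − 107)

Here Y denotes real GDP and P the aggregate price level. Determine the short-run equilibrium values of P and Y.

P = 121, Y = 3964

Write SRAS as Y = 3824 + 10P − 1070 = 2754 + 10P.
Set AD = SRAS: 4206 − 2P = 2754 + 10P, so 1452 = 12P and P = 121.
Then Y = 4206 − 2·121 = 3964.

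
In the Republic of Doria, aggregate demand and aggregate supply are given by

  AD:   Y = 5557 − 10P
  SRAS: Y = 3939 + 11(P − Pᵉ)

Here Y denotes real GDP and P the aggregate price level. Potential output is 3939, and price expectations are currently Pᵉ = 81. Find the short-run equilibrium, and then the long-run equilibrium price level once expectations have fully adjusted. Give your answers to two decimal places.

Short run: with Pᵉ = 81, SRAS is Y = 3048 + 11P. Setting AD = SRAS gives 2509 = 21P, so P = 119.48 and Y = 5557 − 10P = 4362.24.
Output 4362.24 is above potential 3939, so over time expected prices rise and SRAS shifts left until Y returns to 3939.
Long run: Y = 3939 on the AD curve gives 3939 = 5557 − 10P, so P = 161.80.

Short run: P = 119.48, Y = 4362.24. Long run: P = 161.80.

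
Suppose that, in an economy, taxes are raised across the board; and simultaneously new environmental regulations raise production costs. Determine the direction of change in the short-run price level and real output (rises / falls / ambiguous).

Price level: ambiguous; output: falls

The first event is a negative demand shock: AD shifts left, which by itself pushes P down and Y down.
The second is an adverse supply shock: SRAS shifts left, which by itself pushes P up and Y down.
The two shocks push P in opposite directions, so the effect on P is ambiguous. Both shocks push Y down, so Y falls.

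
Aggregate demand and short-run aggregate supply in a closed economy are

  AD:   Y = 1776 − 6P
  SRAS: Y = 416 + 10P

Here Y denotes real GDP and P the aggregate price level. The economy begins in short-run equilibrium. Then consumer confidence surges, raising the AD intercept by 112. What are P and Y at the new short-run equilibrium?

P = 92, Y = 1336

This is a positive demand shock: AD shifts right.
New AD: Y = 1888 − 6P.
Set AD = SRAS: 1888 − 6P = 416 + 10P, so 1472 = 16P and P = 92.
Y = 1888 − 6·92 = 1336.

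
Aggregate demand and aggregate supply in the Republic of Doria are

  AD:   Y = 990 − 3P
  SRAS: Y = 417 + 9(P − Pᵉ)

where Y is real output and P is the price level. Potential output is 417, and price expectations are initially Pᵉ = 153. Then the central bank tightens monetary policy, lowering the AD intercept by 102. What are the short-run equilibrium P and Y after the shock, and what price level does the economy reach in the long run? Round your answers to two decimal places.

AD shifts left: new AD is Y = 888 − 3P. With Pᵉ = 153, SRAS is Y = 9P − 960.
Short run: 888 − 3P = 9P − 960 gives 1848 = 12P, so P = 154.00 and Y = 888 − 3P = 426.00.
Y = 426.00 is above potential 417; expectations adjust and SRAS shifts left until Y = 417.
Long run: on the new AD curve, 417 = 888 − 3P gives P = 157.00.

Short run: P = 154.00, Y = 426.00. Long run: P = 157.00.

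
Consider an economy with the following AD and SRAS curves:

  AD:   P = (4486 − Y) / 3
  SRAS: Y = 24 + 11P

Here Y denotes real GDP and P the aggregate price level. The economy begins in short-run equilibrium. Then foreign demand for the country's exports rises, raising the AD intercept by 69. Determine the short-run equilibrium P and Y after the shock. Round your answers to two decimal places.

P = 323.64, Y = 3584.07

This is a positive demand shock: AD shifts right.
New AD: Y = 4555 − 3P.
Set AD = SRAS: 4555 − 3P = 24 + 11P, so 4531 = 14P and P = 323.64.
Substituting into AD, Y = 3584.07.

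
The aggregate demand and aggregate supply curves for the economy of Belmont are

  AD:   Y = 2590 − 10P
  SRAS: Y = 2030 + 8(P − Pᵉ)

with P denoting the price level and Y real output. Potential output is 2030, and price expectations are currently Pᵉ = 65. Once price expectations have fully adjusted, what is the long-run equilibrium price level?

Short run: with Pᵉ = 65, SRAS is Y = 1510 + 8P. Setting AD = SRAS gives 1080 = 18P, so P = 60 and Y = 2590 − 10·60 = 1990.
Output 1990 is below potential 2030, so over time expected prices fall and SRAS shifts right until Y returns to 2030.
Long run: Y = 2030 on the AD curve gives 2030 = 2590 − 10P, so P = 56.

Long-run P = 56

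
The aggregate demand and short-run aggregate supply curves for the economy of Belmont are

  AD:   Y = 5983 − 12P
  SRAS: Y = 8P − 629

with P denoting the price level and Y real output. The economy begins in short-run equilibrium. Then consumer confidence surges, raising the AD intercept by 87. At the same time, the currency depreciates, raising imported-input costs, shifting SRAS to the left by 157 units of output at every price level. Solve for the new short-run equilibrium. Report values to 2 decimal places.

After both shocks: AD is Y = 6070 − 12P and SRAS is Y = 8P − 786.
Setting them equal: 6856 = 20P, so P = 342.80.
Substituting into AD, Y = 1956.40.

P = 342.80, Y = 1956.40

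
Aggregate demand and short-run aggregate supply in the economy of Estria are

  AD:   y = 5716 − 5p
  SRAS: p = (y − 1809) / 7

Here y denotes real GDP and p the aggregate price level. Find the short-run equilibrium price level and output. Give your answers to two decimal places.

p = 325.58, y = 4088.08

Rearrange SRAS to y = 1809 + 7p.
Set AD = SRAS: 5716 − 5p = 1809 + 7p, so 3907 = 12p and p = 325.58.
Substituting into AD, y = 5716 − 5p = 4088.08.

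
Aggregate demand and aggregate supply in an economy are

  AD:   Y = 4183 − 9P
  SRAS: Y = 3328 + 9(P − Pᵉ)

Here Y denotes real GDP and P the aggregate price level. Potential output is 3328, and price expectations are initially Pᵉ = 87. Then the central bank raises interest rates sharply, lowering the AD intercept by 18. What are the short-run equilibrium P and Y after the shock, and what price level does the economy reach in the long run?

Short run: P = 90, Y = 3355. Long run: P = 93.

AD shifts left: new AD is Y = 4165 − 9P. With Pᵉ = 87, SRAS is Y = 2545 + 9P.
Short run: 4165 − 9P = 2545 + 9P gives 1620 = 18P, so P = 90 and Y = 4165 − 9·90 = 3355.
Y = 3355 is above potential 3328; expectations adjust and SRAS shifts left until Y = 3328.
Long run: on the new AD curve, 3328 = 4165 − 9P gives P = 93.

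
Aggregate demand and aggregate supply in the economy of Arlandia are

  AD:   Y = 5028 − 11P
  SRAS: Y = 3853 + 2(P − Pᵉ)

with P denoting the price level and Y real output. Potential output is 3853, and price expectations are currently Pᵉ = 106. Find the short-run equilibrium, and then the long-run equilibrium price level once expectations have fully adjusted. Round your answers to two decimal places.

Short run: with Pᵉ = 106, SRAS is Y = 3641 + 2P. Setting AD = SRAS gives 1387 = 13P, so P = 106.69 and Y = 5028 − 11P = 3854.38.
Output 3854.38 is above potential 3853, so over time expected prices rise and SRAS shifts left until Y returns to 3853.
Long run: Y = 3853 on the AD curve gives 3853 = 5028 − 11P, so P = 106.82.

Short run: P = 106.69, Y = 3854.38. Long run: P = 106.82.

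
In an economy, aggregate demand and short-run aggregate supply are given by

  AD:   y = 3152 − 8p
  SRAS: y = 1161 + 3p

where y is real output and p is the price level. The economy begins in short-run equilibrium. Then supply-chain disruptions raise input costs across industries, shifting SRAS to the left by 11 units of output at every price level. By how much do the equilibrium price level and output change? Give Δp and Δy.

Δp = +1, Δy = -8

This is a negative supply shock: SRAS shifts left.
New SRAS: y = 1150 + 3p.
Set AD = SRAS: 3152 − 8p = 1150 + 3p, so 2002 = 11p and p = 182.
y = 3152 − 8·182 = 1696.
Initially p = 181, y = 1704, so Δp = +1 and Δy = -8.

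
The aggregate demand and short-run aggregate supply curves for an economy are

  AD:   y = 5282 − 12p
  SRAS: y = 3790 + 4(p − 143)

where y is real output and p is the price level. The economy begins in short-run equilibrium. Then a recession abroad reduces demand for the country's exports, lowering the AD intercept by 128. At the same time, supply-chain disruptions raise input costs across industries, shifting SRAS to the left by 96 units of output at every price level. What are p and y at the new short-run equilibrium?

After both shocks: AD is y = 5154 − 12p and SRAS is y = 3122 + 4p.
Setting them equal: 2032 = 16p, so p = 127.
y = 5154 − 12·127 = 3630.

p = 127, y = 3630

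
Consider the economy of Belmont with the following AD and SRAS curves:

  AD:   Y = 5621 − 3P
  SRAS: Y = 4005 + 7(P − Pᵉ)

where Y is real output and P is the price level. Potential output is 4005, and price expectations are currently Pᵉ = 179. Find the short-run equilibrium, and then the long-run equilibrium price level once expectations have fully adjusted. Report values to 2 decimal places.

Short run: P = 286.90, Y = 4760.30. Long run: P = 538.67.

Short run: with Pᵉ = 179, SRAS is Y = 2752 + 7P. Setting AD = SRAS gives 2869 = 10P, so P = 286.90 and Y = 5621 − 3P = 4760.30.
Output 4760.30 is above potential 4005, so over time expected prices rise and SRAS shifts left until Y returns to 4005.
Long run: Y = 4005 on the AD curve gives 4005 = 5621 − 3P, so P = 538.67.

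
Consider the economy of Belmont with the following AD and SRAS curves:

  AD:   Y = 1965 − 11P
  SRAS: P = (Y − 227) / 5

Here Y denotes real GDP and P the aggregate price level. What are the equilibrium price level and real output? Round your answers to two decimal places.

P = 108.63, Y = 770.13

Rearrange SRAS to Y = 227 + 5P.
Set AD = SRAS: 1965 − 11P = 227 + 5P, so 1738 = 16P and P = 108.63.
Substituting into AD, Y = 1965 − 11P = 770.13.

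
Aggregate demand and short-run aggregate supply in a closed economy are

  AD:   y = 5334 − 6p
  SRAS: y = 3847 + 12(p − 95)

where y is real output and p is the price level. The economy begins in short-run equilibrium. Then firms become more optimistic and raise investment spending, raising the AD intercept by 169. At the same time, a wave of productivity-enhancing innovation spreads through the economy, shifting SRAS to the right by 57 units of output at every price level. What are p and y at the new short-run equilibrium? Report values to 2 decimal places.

After both shocks: AD is y = 5503 − 6p and SRAS is y = 2764 + 12p.
Setting them equal: 2739 = 18p, so p = 152.17.
Substituting into AD, y = 4590.00.

p = 152.17, y = 4590.00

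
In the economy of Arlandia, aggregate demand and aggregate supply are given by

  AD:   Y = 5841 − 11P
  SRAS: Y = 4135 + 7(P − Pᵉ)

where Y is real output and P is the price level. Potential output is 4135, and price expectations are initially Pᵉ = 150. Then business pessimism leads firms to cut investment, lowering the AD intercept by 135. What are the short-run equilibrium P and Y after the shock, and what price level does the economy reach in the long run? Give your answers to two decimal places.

AD shifts left: new AD is Y = 5706 − 11P. With Pᵉ = 150, SRAS is Y = 3085 + 7P.
Short run: 5706 − 11P = 3085 + 7P gives 2621 = 18P, so P = 145.61 and Y = 5706 − 11P = 4104.28.
Y = 4104.28 is below potential 4135; expectations adjust and SRAS shifts right until Y = 4135.
Long run: on the new AD curve, 4135 = 5706 − 11P gives P = 142.82.

Short run: P = 145.61, Y = 4104.28. Long run: P = 142.82.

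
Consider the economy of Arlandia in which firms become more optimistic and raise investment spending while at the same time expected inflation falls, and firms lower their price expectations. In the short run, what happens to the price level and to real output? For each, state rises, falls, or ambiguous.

The first event is a positive demand shock: AD shifts right, which by itself pushes P up and Y up.
The second is a favourable supply shock: SRAS shifts right, which by itself pushes P down and Y up.
The two shocks push P in opposite directions, so the effect on P is ambiguous. Both shocks push Y up, so Y rises.

Price level: ambiguous; output: rises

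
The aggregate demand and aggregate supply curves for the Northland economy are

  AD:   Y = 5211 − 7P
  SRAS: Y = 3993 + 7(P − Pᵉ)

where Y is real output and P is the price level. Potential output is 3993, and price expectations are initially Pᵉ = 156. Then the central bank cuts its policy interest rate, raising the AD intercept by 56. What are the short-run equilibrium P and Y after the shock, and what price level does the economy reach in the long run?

Short run: P = 169, Y = 4084. Long run: P = 182.

AD shifts right: new AD is Y = 5267 − 7P. With Pᵉ = 156, SRAS is Y = 2901 + 7P.
Short run: 5267 − 7P = 2901 + 7P gives 2366 = 14P, so P = 169 and Y = 5267 − 7·169 = 4084.
Y = 4084 is above potential 3993; expectations adjust and SRAS shifts left until Y = 3993.
Long run: on the new AD curve, 3993 = 5267 − 7P gives P = 182.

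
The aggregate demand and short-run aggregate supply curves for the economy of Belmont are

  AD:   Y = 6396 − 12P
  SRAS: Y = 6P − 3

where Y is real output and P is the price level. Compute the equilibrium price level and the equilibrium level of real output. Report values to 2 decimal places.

Set AD = SRAS: 6396 − 12P = 6P − 3, so 6399 = 18P and P = 355.50.
Substituting into AD, Y = 6396 − 12P = 2130.00.

P = 355.50, Y = 2130.00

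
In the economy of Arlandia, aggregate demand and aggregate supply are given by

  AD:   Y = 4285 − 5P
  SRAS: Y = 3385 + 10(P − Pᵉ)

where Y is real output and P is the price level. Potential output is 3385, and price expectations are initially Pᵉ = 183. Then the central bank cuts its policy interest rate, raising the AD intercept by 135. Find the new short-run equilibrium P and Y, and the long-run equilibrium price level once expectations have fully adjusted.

Short run: P = 191, Y = 3465. Long run: P = 207.

AD shifts right: new AD is Y = 4420 − 5P. With Pᵉ = 183, SRAS is Y = 1555 + 10P.
Short run: 4420 − 5P = 1555 + 10P gives 2865 = 15P, so P = 191 and Y = 4420 − 5·191 = 3465.
Y = 3465 is above potential 3385; expectations adjust and SRAS shifts left until Y = 3385.
Long run: on the new AD curve, 3385 = 4420 − 5P gives P = 207.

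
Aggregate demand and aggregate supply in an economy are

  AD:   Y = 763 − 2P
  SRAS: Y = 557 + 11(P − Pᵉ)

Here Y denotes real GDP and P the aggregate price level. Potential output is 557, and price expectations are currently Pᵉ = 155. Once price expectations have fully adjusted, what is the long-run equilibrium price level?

Long-run P = 103

Short run: with Pᵉ = 155, SRAS is Y = 11P − 1148. Setting AD = SRAS gives 1911 = 13P, so P = 147 and Y = 763 − 2·147 = 469.
Output 469 is below potential 557, so over time expected prices fall and SRAS shifts right until Y returns to 557.
Long run: Y = 557 on the AD curve gives 557 = 763 − 2P, so P = 103.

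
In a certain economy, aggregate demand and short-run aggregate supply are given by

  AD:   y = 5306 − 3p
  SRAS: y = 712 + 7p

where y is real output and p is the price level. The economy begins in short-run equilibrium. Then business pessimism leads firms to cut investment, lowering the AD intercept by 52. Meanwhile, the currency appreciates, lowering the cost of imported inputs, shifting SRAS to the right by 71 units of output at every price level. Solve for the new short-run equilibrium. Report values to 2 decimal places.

p = 447.10, y = 3912.70

After both shocks: AD is y = 5254 − 3p and SRAS is y = 783 + 7p.
Setting them equal: 4471 = 10p, so p = 447.10.
Substituting into AD, y = 3912.70.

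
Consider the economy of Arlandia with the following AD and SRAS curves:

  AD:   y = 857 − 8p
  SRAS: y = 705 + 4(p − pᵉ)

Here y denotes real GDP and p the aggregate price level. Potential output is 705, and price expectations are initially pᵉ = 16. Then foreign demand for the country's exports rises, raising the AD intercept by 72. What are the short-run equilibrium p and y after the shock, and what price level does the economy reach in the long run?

AD shifts right: new AD is y = 929 − 8p. With pᵉ = 16, SRAS is y = 641 + 4p.
Short run: 929 − 8p = 641 + 4p gives 288 = 12p, so p = 24 and y = 929 − 8·24 = 737.
y = 737 is above potential 705; expectations adjust and SRAS shifts left until y = 705.
Long run: on the new AD curve, 705 = 929 − 8p gives p = 28.

Short run: p = 24, y = 737. Long run: p = 28.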